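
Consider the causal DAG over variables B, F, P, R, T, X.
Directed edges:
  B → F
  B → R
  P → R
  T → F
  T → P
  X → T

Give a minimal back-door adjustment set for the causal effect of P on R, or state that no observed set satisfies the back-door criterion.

desc(P)\{P}={R}; candidates ⊆ {B,F,T,X}.
∅: P⊥R given ∅ in G with P→· removed — back-door holds.

P→R: minimal back-door set ∅.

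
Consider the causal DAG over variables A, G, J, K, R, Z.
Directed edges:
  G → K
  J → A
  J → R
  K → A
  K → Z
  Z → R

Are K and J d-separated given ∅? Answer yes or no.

Yes — K ⊥ J | ∅.

Bayes-Ball from K | ∅ reaches {A,G,R,Z}.
J ∉ reach(K|∅) ⇒ K ⊥ J | ∅.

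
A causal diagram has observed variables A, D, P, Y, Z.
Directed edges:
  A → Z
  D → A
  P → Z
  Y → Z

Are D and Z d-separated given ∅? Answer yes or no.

Bayes-Ball from D | ∅ reaches {A,Z}.
Z ∈ reach(D|∅) ⇒ D ⊥̸ Z | ∅.

No — D and Z are d-connected given ∅.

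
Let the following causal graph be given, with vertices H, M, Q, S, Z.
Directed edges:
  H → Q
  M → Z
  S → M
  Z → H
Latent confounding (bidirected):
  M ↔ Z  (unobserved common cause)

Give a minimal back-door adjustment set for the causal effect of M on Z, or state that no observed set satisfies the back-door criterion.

desc(M)\{M}={H,Q,Z}; candidates ⊆ {S}.
M↔Z: latent back-door arc(s) into M.
size 0: {}; under {} M still reaches {H,Q,S,Z} ∋ Z.
size 1: {S}; under {S} M still reaches {H,Q,Z} ∋ Z.
M↔Z cannot be blocked by any observed set — no back-door set.

M→Z: no observed back-door set.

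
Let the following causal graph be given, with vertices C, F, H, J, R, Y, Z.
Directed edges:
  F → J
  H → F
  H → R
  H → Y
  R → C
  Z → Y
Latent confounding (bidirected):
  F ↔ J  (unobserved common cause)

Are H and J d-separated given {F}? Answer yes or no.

No — H and J are d-connected given {F}.

Bayes-Ball from H | {F} reaches {C,J,R,Y}.
J ∈ reach(H|{F}) ⇒ H ⊥̸ J | {F}.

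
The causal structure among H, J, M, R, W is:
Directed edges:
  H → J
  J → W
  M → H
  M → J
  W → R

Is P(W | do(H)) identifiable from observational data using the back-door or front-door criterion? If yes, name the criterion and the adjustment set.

desc(H)\{H}={J,R,W}; candidates ⊆ {M}.
size 0: {}; under {} H still reaches {J,M,R,W} ∋ W.
{M}: H⊥W given {M} in G with H→· removed — back-door holds.
P(W|do(H)) = Σ_{M} P(W|H,M)·P(M).

P(W|do(H)): backdoor, adjust for {M}.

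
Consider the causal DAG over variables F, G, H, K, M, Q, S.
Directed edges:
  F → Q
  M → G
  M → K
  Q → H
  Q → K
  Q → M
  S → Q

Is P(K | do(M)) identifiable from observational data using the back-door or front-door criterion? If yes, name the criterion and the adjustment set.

desc(M)\{M}={G,K}; candidates ⊆ {F,H,Q,S}.
size 0: {}; under {} M still reaches {F,H,K,Q,S} ∋ K.
{Q}: M⊥K given {Q} in G with M→· removed — back-door holds.
P(K|do(M)) = Σ_{Q} P(K|M,Q)·P(Q).

P(K|do(M)): backdoor, adjust for {Q}.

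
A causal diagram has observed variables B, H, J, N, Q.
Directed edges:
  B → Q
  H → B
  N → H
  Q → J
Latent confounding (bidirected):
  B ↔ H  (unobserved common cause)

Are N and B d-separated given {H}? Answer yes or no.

Bayes-Ball from N | {H} reaches {B,J,Q}.
B ∈ reach(N|{H}) ⇒ N ⊥̸ B | {H}.

No — N and B are d-connected given {H}.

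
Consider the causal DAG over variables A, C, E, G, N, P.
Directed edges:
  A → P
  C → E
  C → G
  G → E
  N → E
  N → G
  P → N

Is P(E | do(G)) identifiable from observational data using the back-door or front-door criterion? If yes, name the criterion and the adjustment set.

P(E|do(G)): backdoor, adjust for {C, N}.

desc(G)\{G}={E}; candidates ⊆ {A,C,N,P}.
size 0: {}; under {} G still reaches {A,C,E,N,P} ∋ E.
size 1: {A}, {C}, {N} …(+1); under {A} G still reaches {C,E,N,P} ∋ E.
{C,N}: G⊥E given {C,N} in G with G→· removed — back-door holds.
P(E|do(G)) = Σ_{C,N} P(E|G,C,N)·P(C,N).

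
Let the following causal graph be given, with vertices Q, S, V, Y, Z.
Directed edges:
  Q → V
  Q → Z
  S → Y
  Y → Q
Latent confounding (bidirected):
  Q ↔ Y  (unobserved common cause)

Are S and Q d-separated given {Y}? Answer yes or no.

No — S and Q are d-connected given {Y}.

Bayes-Ball from S | {Y} reaches {Q,V,Z}.
Q ∈ reach(S|{Y}) ⇒ S ⊥̸ Q | {Y}.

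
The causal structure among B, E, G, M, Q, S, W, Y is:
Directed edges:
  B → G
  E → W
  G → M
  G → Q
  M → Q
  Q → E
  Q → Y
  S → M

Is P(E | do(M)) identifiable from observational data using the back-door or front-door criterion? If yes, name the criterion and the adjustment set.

P(E|do(M)): backdoor, adjust for {G}.

desc(M)\{M}={E,Q,W,Y}; candidates ⊆ {B,G,S}.
size 0: {}; under {} M still reaches {B,E,G,Q,S,W,Y} ∋ E.
{G}: M⊥E given {G} in G with M→· removed — back-door holds.
P(E|do(M)) = Σ_{G} P(E|M,G)·P(G).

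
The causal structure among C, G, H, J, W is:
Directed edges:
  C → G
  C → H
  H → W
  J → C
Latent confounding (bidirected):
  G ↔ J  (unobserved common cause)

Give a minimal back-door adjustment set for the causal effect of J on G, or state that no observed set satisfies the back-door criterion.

desc(J)\{J}={C,G,H,W}; candidates ⊆ {—}.
J↔G: latent back-door arc(s) into J.
size 0: {}; under {} J still reaches {G} ∋ G.
J↔G cannot be blocked by any observed set — no back-door set.

J→G: no observed back-door set.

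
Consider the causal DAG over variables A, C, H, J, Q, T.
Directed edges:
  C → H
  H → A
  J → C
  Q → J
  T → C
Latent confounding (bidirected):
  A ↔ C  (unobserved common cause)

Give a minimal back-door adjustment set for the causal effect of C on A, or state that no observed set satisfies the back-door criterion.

desc(C)\{C}={A,H}; candidates ⊆ {J,Q,T}.
C↔A: latent back-door arc(s) into C.
size 0: {}; under {} C still reaches {A,J,Q,T} ∋ A.
size 1: {J}, {Q}, {T}; under {J} C still reaches {A,T} ∋ A.
size 2: {J,Q}, {J,T}, {Q,T}; under {J,Q} C still reaches {A,T} ∋ A.
C↔A cannot be blocked by any observed set — no back-door set.

C→A: no observed back-door set.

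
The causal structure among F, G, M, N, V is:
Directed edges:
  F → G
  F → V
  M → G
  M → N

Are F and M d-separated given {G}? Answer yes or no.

No — F and M are d-connected given {G}.

Bayes-Ball from F | {G} reaches {M,N,V}.
M ∈ reach(F|{G}) ⇒ F ⊥̸ M | {G}.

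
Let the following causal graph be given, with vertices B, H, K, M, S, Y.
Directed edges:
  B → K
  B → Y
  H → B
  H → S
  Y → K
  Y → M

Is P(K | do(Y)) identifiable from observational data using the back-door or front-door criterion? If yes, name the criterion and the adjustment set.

desc(Y)\{Y}={K,M}; candidates ⊆ {B,H,S}.
size 0: {}; under {} Y still reaches {B,H,K,S} ∋ K.
{B}: Y⊥K given {B} in G with Y→· removed — back-door holds.
P(K|do(Y)) = Σ_{B} P(K|Y,B)·P(B).

P(K|do(Y)): backdoor, adjust for {B}.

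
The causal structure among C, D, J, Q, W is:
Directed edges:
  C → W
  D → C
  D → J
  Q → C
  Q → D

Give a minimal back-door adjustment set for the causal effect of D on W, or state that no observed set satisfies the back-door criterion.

desc(D)\{D}={C,J,W}; candidates ⊆ {Q}.
size 0: {}; under {} D still reaches {C,Q,W} ∋ W.
{Q}: D⊥W given {Q} in G with D→· removed — back-door holds.

D→W: minimal back-door set {Q}.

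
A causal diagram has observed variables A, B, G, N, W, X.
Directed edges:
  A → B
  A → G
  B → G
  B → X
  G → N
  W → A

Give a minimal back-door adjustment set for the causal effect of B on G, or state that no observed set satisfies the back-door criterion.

B→G: minimal back-door set {A}.

desc(B)\{B}={G,N,X}; candidates ⊆ {A,W}.
size 0: {}; under {} B still reaches {A,G,N,W} ∋ G.
{A}: B⊥G given {A} in G with B→· removed — back-door holds.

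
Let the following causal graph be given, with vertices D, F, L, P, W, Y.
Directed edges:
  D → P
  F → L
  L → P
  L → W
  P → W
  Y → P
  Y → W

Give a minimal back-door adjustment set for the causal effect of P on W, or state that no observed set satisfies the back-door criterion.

desc(P)\{P}={W}; candidates ⊆ {D,F,L,Y}.
size 0: {}; under {} P still reaches {D,F,L,W,Y} ∋ W.
size 1: {D}, {F}, {L} …(+1); under {D} P still reaches {F,L,W,Y} ∋ W.
{L,Y}: P⊥W given {L,Y} in G with P→· removed — back-door holds.

P→W: minimal back-door set {L, Y}.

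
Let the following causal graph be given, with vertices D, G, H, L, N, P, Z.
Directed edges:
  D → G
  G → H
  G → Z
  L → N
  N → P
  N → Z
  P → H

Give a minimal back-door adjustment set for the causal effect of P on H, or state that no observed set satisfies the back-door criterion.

P→H: minimal back-door set ∅.

desc(P)\{P}={H}; candidates ⊆ {D,G,L,N,Z}.
∅: P⊥H given ∅ in G with P→· removed — back-door holds.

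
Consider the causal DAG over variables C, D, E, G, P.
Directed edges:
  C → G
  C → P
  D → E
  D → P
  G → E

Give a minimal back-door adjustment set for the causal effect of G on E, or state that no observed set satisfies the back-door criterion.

desc(G)\{G}={E}; candidates ⊆ {C,D,P}.
∅: G⊥E given ∅ in G with G→· removed — back-door holds.

G→E: minimal back-door set ∅.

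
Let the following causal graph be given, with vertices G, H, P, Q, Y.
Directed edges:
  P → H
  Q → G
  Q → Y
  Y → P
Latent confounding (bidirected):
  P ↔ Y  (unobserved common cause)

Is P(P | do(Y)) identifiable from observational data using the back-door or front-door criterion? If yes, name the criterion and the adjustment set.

P(P|do(Y)): not identifiable (no BD/FD set).

desc(Y)\{Y}={H,P}; candidates ⊆ {G,Q}.
Y↔P: latent back-door arc(s) into Y.
size 0: {}; under {} Y still reaches {G,H,P,Q} ∋ P.
size 1: {G}, {Q}; under {G} Y still reaches {H,P,Q} ∋ P.
size 2: {G,Q}; under {G,Q} Y still reaches {H,P} ∋ P.
Y↔P cannot be blocked by any observed set — no back-door set.
No mediator lies on a directed Y→…→P path.
Neither criterion identifies P(P|do(Y)) in this graph.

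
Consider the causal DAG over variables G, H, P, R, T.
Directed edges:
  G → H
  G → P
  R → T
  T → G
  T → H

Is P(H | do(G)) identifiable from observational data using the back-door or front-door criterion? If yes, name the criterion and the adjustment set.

P(H|do(G)): backdoor, adjust for {T}.

desc(G)\{G}={H,P}; candidates ⊆ {R,T}.
size 0: {}; under {} G still reaches {H,R,T} ∋ H.
{T}: G⊥H given {T} in G with G→· removed — back-door holds.
P(H|do(G)) = Σ_{T} P(H|G,T)·P(T).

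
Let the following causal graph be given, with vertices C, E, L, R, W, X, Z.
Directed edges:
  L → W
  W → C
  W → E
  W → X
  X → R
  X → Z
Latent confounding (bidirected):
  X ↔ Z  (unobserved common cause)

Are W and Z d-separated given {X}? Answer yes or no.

Bayes-Ball from W | {X} reaches {C,E,L,Z}.
Z ∈ reach(W|{X}) ⇒ W ⊥̸ Z | {X}.

No — W and Z are d-connected given {X}.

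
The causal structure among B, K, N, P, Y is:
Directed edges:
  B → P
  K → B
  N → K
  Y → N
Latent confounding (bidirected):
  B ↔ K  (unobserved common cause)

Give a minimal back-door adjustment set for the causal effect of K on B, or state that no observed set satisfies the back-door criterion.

desc(K)\{K}={B,P}; candidates ⊆ {N,Y}.
K↔B: latent back-door arc(s) into K.
size 0: {}; under {} K still reaches {B,N,P,Y} ∋ B.
size 1: {N}, {Y}; under {N} K still reaches {B,P} ∋ B.
size 2: {N,Y}; under {N,Y} K still reaches {B,P} ∋ B.
K↔B cannot be blocked by any observed set — no back-door set.

K→B: no observed back-door set.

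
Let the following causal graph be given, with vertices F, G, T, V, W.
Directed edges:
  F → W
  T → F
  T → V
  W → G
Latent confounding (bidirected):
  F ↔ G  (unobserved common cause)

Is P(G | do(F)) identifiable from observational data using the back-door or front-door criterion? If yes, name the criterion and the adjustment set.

desc(F)\{F}={G,W}; candidates ⊆ {T,V}.
F↔G: latent back-door arc(s) into F.
size 0: {}; under {} F still reaches {G,T,V} ∋ G.
size 1: {T}, {V}; under {T} F still reaches {G} ∋ G.
size 2: {T,V}; under {T,V} F still reaches {G} ∋ G.
F↔G cannot be blocked by any observed set — no back-door set.
{W}: (i) intercepts every directed F→G path; (ii) no back-door F→{W}; (iii) {F} blocks every back-door {W}→G. Front-door holds.
P(G|do(F)) = Σ_{W} P(W|F) Σ_{F'} P(G|W,F')P(F').

P(G|do(F)): frontdoor, adjust for {W}.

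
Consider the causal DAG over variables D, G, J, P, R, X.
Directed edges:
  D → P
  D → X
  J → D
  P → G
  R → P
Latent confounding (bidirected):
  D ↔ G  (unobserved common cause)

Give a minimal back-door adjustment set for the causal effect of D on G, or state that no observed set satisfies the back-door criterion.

D→G: no observed back-door set.

desc(D)\{D}={G,P,X}; candidates ⊆ {J,R}.
D↔G: latent back-door arc(s) into D.
size 0: {}; under {} D still reaches {G,J} ∋ G.
size 1: {J}, {R}; under {J} D still reaches {G} ∋ G.
size 2: {J,R}; under {J,R} D still reaches {G} ∋ G.
D↔G cannot be blocked by any observed set — no back-door set.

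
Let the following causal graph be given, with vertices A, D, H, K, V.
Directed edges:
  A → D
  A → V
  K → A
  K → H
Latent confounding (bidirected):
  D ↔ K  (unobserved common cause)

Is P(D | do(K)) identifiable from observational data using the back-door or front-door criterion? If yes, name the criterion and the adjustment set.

P(D|do(K)): frontdoor, adjust for {A}.

desc(K)\{K}={A,D,H,V}; candidates ⊆ {—}.
K↔D: latent back-door arc(s) into K.
size 0: {}; under {} K still reaches {D} ∋ D.
K↔D cannot be blocked by any observed set — no back-door set.
{A}: (i) intercepts every directed K→D path; (ii) no back-door K→{A}; (iii) {K} blocks every back-door {A}→D. Front-door holds.
P(D|do(K)) = Σ_{A} P(A|K) Σ_{K'} P(D|A,K')P(K').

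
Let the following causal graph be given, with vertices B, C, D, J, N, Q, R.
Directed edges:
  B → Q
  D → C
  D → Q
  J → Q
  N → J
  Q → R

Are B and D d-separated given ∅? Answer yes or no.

Yes — B ⊥ D | ∅.

Bayes-Ball from B | ∅ reaches {Q,R}.
D ∉ reach(B|∅) ⇒ B ⊥ D | ∅.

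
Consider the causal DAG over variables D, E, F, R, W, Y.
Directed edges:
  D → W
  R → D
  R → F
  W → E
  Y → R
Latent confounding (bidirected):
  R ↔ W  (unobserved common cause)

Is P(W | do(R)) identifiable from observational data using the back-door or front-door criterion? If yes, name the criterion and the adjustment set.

P(W|do(R)): frontdoor, adjust for {D}.

desc(R)\{R}={D,E,F,W}; candidates ⊆ {Y}.
R↔W: latent back-door arc(s) into R.
size 0: {}; under {} R still reaches {E,W,Y} ∋ W.
size 1: {Y}; under {Y} R still reaches {E,W} ∋ W.
R↔W cannot be blocked by any observed set — no back-door set.
{D}: (i) intercepts every directed R→W path; (ii) no back-door R→{D}; (iii) {R} blocks every back-door {D}→W. Front-door holds.
P(W|do(R)) = Σ_{D} P(D|R) Σ_{R'} P(W|D,R')P(R').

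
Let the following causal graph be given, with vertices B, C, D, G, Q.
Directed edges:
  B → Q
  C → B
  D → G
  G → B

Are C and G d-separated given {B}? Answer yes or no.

Bayes-Ball from C | {B} reaches {D,G}.
G ∈ reach(C|{B}) ⇒ C ⊥̸ G | {B}.

No — C and G are d-connected given {B}.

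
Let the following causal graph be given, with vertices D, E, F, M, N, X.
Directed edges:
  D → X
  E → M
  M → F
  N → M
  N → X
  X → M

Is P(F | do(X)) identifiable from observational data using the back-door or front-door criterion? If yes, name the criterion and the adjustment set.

desc(X)\{X}={F,M}; candidates ⊆ {D,E,N}.
size 0: {}; under {} X still reaches {D,F,M,N} ∋ F.
{N}: X⊥F given {N} in G with X→· removed — back-door holds.
P(F|do(X)) = Σ_{N} P(F|X,N)·P(N).

P(F|do(X)): backdoor, adjust for {N}.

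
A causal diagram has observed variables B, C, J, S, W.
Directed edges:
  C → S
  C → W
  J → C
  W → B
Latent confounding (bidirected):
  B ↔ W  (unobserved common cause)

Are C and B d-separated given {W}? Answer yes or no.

Bayes-Ball from C | {W} reaches {B,J,S}.
B ∈ reach(C|{W}) ⇒ C ⊥̸ B | {W}.

No — C and B are d-connected given {W}.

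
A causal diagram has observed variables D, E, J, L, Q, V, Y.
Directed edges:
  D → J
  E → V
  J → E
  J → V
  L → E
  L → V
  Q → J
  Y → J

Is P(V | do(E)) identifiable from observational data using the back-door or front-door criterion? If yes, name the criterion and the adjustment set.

P(V|do(E)): backdoor, adjust for {J, L}.

desc(E)\{E}={V}; candidates ⊆ {D,J,L,Q,Y}.
size 0: {}; under {} E still reaches {D,J,L,Q,V,Y} ∋ V.
size 1: {D}, {J}, {L} …(+2); under {D} E still reaches {J,L,Q,V,Y} ∋ V.
{J,L}: E⊥V given {J,L} in G with E→· removed — back-door holds.
P(V|do(E)) = Σ_{J,L} P(V|E,J,L)·P(J,L).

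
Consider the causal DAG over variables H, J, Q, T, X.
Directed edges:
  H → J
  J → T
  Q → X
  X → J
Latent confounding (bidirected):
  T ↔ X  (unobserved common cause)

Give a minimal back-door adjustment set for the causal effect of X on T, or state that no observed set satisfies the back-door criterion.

desc(X)\{X}={J,T}; candidates ⊆ {H,Q}.
X↔T: latent back-door arc(s) into X.
size 0: {}; under {} X still reaches {Q,T} ∋ T.
size 1: {H}, {Q}; under {H} X still reaches {Q,T} ∋ T.
size 2: {H,Q}; under {H,Q} X still reaches {T} ∋ T.
X↔T cannot be blocked by any observed set — no back-door set.

X→T: no observed back-door set.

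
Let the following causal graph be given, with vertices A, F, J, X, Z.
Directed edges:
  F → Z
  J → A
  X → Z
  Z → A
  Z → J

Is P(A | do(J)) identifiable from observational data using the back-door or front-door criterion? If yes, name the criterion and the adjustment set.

P(A|do(J)): backdoor, adjust for {Z}.

desc(J)\{J}={A}; candidates ⊆ {F,X,Z}.
size 0: {}; under {} J still reaches {A,F,X,Z} ∋ A.
{Z}: J⊥A given {Z} in G with J→· removed — back-door holds.
P(A|do(J)) = Σ_{Z} P(A|J,Z)·P(Z).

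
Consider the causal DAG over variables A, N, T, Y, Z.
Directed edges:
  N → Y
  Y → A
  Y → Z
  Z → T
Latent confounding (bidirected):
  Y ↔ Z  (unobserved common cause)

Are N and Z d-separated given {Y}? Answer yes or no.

No — N and Z are d-connected given {Y}.

Bayes-Ball from N | {Y} reaches {T,Z}.
Z ∈ reach(N|{Y}) ⇒ N ⊥̸ Z | {Y}.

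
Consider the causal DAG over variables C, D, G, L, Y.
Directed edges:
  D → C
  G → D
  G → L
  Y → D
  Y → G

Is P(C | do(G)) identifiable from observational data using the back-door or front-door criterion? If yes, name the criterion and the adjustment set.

P(C|do(G)): backdoor, adjust for {Y}.

desc(G)\{G}={C,D,L}; candidates ⊆ {Y}.
size 0: {}; under {} G still reaches {C,D,Y} ∋ C.
{Y}: G⊥C given {Y} in G with G→· removed — back-door holds.
P(C|do(G)) = Σ_{Y} P(C|G,Y)·P(Y).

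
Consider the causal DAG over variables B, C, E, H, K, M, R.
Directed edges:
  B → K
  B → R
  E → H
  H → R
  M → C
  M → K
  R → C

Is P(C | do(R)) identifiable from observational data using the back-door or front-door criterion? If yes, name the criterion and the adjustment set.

desc(R)\{R}={C}; candidates ⊆ {B,E,H,K,M}.
∅: R⊥C given ∅ in G with R→· removed — back-door holds.
P(C|do(R)) = P(C|R) — no adjustment needed.

P(C|do(R)): backdoor, adjust for ∅.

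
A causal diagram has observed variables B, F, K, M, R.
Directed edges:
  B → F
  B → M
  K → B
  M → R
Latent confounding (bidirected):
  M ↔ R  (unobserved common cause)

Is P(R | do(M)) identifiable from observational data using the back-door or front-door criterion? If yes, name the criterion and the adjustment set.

P(R|do(M)): not identifiable (no BD/FD set).

desc(M)\{M}={R}; candidates ⊆ {B,F,K}.
M↔R: latent back-door arc(s) into M.
size 0: {}; under {} M still reaches {B,F,K,R} ∋ R.
size 1: {B}, {F}, {K}; under {B} M still reaches {R} ∋ R.
size 2: {B,F}, {B,K}, {F,K}; under {B,F} M still reaches {R} ∋ R.
M↔R cannot be blocked by any observed set — no back-door set.
No mediator lies on a directed M→…→R path.
Neither criterion identifies P(R|do(M)) in this graph.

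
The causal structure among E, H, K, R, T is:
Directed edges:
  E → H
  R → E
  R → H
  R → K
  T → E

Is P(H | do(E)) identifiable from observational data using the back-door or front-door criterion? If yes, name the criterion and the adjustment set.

desc(E)\{E}={H}; candidates ⊆ {K,R,T}.
size 0: {}; under {} E still reaches {H,K,R,T} ∋ H.
{R}: E⊥H given {R} in G with E→· removed — back-door holds.
P(H|do(E)) = Σ_{R} P(H|E,R)·P(R).

P(H|do(E)): backdoor, adjust for {R}.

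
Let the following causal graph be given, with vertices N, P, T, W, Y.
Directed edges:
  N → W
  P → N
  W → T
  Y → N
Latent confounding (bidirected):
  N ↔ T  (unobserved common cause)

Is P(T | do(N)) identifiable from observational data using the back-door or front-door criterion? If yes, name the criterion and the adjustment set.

desc(N)\{N}={T,W}; candidates ⊆ {P,Y}.
N↔T: latent back-door arc(s) into N.
size 0: {}; under {} N still reaches {P,T,Y} ∋ T.
size 1: {P}, {Y}; under {P} N still reaches {T,Y} ∋ T.
size 2: {P,Y}; under {P,Y} N still reaches {T} ∋ T.
N↔T cannot be blocked by any observed set — no back-door set.
{W}: (i) intercepts every directed N→T path; (ii) no back-door N→{W}; (iii) {N} blocks every back-door {W}→T. Front-door holds.
P(T|do(N)) = Σ_{W} P(W|N) Σ_{N'} P(T|W,N')P(N').

P(T|do(N)): frontdoor, adjust for {W}.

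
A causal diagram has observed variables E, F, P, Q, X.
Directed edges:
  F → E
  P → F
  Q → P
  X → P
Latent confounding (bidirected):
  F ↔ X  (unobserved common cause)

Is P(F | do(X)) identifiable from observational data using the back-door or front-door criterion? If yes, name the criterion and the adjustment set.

desc(X)\{X}={E,F,P}; candidates ⊆ {Q}.
X↔F: latent back-door arc(s) into X.
size 0: {}; under {} X still reaches {E,F} ∋ F.
size 1: {Q}; under {Q} X still reaches {E,F} ∋ F.
X↔F cannot be blocked by any observed set — no back-door set.
{P}: (i) intercepts every directed X→F path; (ii) no back-door X→{P}; (iii) {X} blocks every back-door {P}→F. Front-door holds.
P(F|do(X)) = Σ_{P} P(P|X) Σ_{X'} P(F|P,X')P(X').

P(F|do(X)): frontdoor, adjust for {P}.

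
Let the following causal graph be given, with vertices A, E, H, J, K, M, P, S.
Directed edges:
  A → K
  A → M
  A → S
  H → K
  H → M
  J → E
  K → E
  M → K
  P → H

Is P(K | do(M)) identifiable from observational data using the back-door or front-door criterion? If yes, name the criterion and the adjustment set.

P(K|do(M)): backdoor, adjust for {A, H}.

desc(M)\{M}={E,K}; candidates ⊆ {A,H,J,P,S}.
size 0: {}; under {} M still reaches {A,E,H,K,P,S} ∋ K.
size 1: {A}, {H}, {J} …(+2); under {A} M still reaches {E,H,K,P} ∋ K.
{A,H}: M⊥K given {A,H} in G with M→· removed — back-door holds.
P(K|do(M)) = Σ_{A,H} P(K|M,A,H)·P(A,H).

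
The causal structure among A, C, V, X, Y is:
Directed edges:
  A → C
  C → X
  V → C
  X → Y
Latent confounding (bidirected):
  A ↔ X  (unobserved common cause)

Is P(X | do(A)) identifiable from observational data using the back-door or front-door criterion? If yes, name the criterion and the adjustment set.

P(X|do(A)): frontdoor, adjust for {C}.

desc(A)\{A}={C,X,Y}; candidates ⊆ {V}.
A↔X: latent back-door arc(s) into A.
size 0: {}; under {} A still reaches {X,Y} ∋ X.
size 1: {V}; under {V} A still reaches {X,Y} ∋ X.
A↔X cannot be blocked by any observed set — no back-door set.
{C}: (i) intercepts every directed A→X path; (ii) no back-door A→{C}; (iii) {A} blocks every back-door {C}→X. Front-door holds.
P(X|do(A)) = Σ_{C} P(C|A) Σ_{A'} P(X|C,A')P(A').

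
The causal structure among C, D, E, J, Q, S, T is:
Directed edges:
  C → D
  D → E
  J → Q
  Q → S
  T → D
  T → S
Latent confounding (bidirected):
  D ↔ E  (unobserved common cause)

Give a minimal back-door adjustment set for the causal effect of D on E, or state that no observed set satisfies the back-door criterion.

D→E: no observed back-door set.

desc(D)\{D}={E}; candidates ⊆ {C,J,Q,S,T}.
D↔E: latent back-door arc(s) into D.
size 0: {}; under {} D still reaches {C,E,S,T} ∋ E.
size 1: {C}, {J}, {Q} …(+2); under {C} D still reaches {E,S,T} ∋ E.
size 2: {C,J}, {C,Q}, {C,S} …(+7); under {C,J} D still reaches {E,S,T} ∋ E.
D↔E cannot be blocked by any observed set — no back-door set.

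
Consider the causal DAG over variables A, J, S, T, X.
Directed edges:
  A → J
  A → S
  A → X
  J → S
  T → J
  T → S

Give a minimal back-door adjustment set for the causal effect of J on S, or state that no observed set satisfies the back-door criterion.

J→S: minimal back-door set {A, T}.

desc(J)\{J}={S}; candidates ⊆ {A,T,X}.
size 0: {}; under {} J still reaches {A,S,T,X} ∋ S.
size 1: {A}, {T}, {X}; under {A} J still reaches {S,T} ∋ S.
{A,T}: J⊥S given {A,T} in G with J→· removed — back-door holds.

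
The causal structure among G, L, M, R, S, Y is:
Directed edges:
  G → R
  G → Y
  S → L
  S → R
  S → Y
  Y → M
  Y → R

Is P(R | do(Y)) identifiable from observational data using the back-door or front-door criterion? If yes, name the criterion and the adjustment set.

desc(Y)\{Y}={M,R}; candidates ⊆ {G,L,S}.
size 0: {}; under {} Y still reaches {G,L,R,S} ∋ R.
size 1: {G}, {L}, {S}; under {G} Y still reaches {L,R,S} ∋ R.
{G,S}: Y⊥R given {G,S} in G with Y→· removed — back-door holds.
P(R|do(Y)) = Σ_{G,S} P(R|Y,G,S)·P(G,S).

P(R|do(Y)): backdoor, adjust for {G, S}.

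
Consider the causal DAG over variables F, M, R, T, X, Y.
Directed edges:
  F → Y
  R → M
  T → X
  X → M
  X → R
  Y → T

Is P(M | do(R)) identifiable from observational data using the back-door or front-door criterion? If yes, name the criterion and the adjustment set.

P(M|do(R)): backdoor, adjust for {X}.

desc(R)\{R}={M}; candidates ⊆ {F,T,X,Y}.
size 0: {}; under {} R still reaches {F,M,T,X,Y} ∋ M.
{X}: R⊥M given {X} in G with R→· removed — back-door holds.
P(M|do(R)) = Σ_{X} P(M|R,X)·P(X).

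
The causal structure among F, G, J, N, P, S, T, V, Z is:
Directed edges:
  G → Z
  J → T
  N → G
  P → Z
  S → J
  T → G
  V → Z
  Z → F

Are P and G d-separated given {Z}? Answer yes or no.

Bayes-Ball from P | {Z} reaches {G,J,N,S,T,V}.
G ∈ reach(P|{Z}) ⇒ P ⊥̸ G | {Z}.

No — P and G are d-connected given {Z}.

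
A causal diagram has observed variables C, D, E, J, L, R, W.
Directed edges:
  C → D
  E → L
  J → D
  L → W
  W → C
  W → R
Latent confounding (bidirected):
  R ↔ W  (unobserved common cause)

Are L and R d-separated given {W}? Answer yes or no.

Bayes-Ball from L | {W} reaches {E,R}.
R ∈ reach(L|{W}) ⇒ L ⊥̸ R | {W}.

No — L and R are d-connected given {W}.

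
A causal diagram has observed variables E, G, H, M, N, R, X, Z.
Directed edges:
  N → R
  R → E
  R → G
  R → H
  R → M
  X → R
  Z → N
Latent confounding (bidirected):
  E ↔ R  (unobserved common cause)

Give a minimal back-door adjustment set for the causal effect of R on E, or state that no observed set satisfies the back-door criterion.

R→E: no observed back-door set.

desc(R)\{R}={E,G,H,M}; candidates ⊆ {N,X,Z}.
R↔E: latent back-door arc(s) into R.
size 0: {}; under {} R still reaches {E,N,X,Z} ∋ E.
size 1: {N}, {X}, {Z}; under {N} R still reaches {E,X} ∋ E.
size 2: {N,X}, {N,Z}, {X,Z}; under {N,X} R still reaches {E} ∋ E.
R↔E cannot be blocked by any observed set — no back-door set.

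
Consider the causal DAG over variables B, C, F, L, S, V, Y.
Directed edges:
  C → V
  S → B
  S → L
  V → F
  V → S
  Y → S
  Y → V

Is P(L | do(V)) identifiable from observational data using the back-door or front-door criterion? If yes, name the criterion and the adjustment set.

P(L|do(V)): backdoor, adjust for {Y}.

desc(V)\{V}={B,F,L,S}; candidates ⊆ {C,Y}.
size 0: {}; under {} V still reaches {B,C,L,S,Y} ∋ L.
{Y}: V⊥L given {Y} in G with V→· removed — back-door holds.
P(L|do(V)) = Σ_{Y} P(L|V,Y)·P(Y).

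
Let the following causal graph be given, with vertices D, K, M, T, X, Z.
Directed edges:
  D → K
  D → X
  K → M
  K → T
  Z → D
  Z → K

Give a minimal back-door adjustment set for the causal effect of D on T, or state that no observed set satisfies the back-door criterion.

desc(D)\{D}={K,M,T,X}; candidates ⊆ {Z}.
size 0: {}; under {} D still reaches {K,M,T,Z} ∋ T.
{Z}: D⊥T given {Z} in G with D→· removed — back-door holds.

D→T: minimal back-door set {Z}.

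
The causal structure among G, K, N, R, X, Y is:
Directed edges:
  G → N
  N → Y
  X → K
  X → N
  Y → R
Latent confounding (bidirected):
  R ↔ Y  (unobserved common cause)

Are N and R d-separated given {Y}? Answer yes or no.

No — N and R are d-connected given {Y}.

Bayes-Ball from N | {Y} reaches {G,K,R,X}.
R ∈ reach(N|{Y}) ⇒ N ⊥̸ R | {Y}.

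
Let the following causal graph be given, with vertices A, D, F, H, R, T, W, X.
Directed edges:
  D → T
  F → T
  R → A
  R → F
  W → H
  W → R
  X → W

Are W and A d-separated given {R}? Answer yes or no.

Yes — W ⊥ A | {R}.

Bayes-Ball from W | {R} reaches {H,X}.
A ∉ reach(W|{R}) ⇒ W ⊥ A | {R}.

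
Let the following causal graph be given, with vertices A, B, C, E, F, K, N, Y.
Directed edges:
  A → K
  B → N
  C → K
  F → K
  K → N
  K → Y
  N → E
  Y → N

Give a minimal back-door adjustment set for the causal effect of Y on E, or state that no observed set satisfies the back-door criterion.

Y→E: minimal back-door set {K}.

desc(Y)\{Y}={E,N}; candidates ⊆ {A,B,C,F,K}.
size 0: {}; under {} Y still reaches {A,C,E,F,K,N} ∋ E.
{K}: Y⊥E given {K} in G with Y→· removed — back-door holds.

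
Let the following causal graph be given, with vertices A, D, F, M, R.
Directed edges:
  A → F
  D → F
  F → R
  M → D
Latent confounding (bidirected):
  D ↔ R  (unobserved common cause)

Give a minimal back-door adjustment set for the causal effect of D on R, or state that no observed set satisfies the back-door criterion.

D→R: no observed back-door set.

desc(D)\{D}={F,R}; candidates ⊆ {A,M}.
D↔R: latent back-door arc(s) into D.
size 0: {}; under {} D still reaches {M,R} ∋ R.
size 1: {A}, {M}; under {A} D still reaches {M,R} ∋ R.
size 2: {A,M}; under {A,M} D still reaches {R} ∋ R.
D↔R cannot be blocked by any observed set — no back-door set.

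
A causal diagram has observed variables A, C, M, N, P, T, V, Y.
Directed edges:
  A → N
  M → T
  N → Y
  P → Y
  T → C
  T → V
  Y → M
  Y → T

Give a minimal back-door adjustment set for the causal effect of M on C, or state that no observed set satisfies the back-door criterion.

M→C: minimal back-door set {Y}.

desc(M)\{M}={C,T,V}; candidates ⊆ {A,N,P,Y}.
size 0: {}; under {} M still reaches {A,C,N,P,T,V,Y} ∋ C.
{Y}: M⊥C given {Y} in G with M→· removed — back-door holds.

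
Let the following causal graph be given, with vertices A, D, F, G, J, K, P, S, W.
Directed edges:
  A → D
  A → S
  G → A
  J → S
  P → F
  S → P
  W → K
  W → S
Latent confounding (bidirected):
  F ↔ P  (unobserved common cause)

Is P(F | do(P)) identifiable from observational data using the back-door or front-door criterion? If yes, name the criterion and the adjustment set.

P(F|do(P)): not identifiable (no BD/FD set).

desc(P)\{P}={F}; candidates ⊆ {A,D,G,J,K,S,W}.
P↔F: latent back-door arc(s) into P.
size 0: {}; under {} P still reaches {A,D,F,G,J,K,S,W} ∋ F.
size 1: {A}, {D}, {G} …(+4); under {A} P still reaches {F,J,K,S,W} ∋ F.
size 2: {A,D}, {A,G}, {A,J} …(+18); under {A,D} P still reaches {F,J,K,S,W} ∋ F.
P↔F cannot be blocked by any observed set — no back-door set.
No mediator lies on a directed P→…→F path.
Neither criterion identifies P(F|do(P)) in this graph.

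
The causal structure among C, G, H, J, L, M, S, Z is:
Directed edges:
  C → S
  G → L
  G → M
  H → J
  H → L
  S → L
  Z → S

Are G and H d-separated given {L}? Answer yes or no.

Bayes-Ball from G | {L} reaches {C,H,J,M,S,Z}.
H ∈ reach(G|{L}) ⇒ G ⊥̸ H | {L}.

No — G and H are d-connected given {L}.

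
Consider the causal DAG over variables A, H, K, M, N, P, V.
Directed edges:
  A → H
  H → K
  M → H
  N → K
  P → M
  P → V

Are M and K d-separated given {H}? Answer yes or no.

Yes — M ⊥ K | {H}.

Bayes-Ball from M | {H} reaches {A,P,V}.
K ∉ reach(M|{H}) ⇒ M ⊥ K | {H}.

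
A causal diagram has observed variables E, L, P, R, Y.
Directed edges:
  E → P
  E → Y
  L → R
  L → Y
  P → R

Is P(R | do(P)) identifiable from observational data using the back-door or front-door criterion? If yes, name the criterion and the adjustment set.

P(R|do(P)): backdoor, adjust for ∅.

desc(P)\{P}={R}; candidates ⊆ {E,L,Y}.
∅: P⊥R given ∅ in G with P→· removed — back-door holds.
P(R|do(P)) = P(R|P) — no adjustment needed.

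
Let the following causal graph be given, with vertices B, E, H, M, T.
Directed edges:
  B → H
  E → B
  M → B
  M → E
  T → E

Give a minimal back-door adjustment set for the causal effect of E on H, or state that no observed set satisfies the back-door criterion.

E→H: minimal back-door set {M}.

desc(E)\{E}={B,H}; candidates ⊆ {M,T}.
size 0: {}; under {} E still reaches {B,H,M,T} ∋ H.
{M}: E⊥H given {M} in G with E→· removed — back-door holds.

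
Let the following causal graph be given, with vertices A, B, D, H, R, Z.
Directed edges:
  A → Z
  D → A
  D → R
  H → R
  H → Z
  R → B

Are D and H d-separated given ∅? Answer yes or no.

Bayes-Ball from D | ∅ reaches {A,B,R,Z}.
H ∉ reach(D|∅) ⇒ D ⊥ H | ∅.

Yes — D ⊥ H | ∅.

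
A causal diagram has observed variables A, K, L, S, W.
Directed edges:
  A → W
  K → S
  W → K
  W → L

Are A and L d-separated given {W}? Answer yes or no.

Bayes-Ball from A | {W} reaches ∅.
L ∉ reach(A|{W}) ⇒ A ⊥ L | {W}.

Yes — A ⊥ L | {W}.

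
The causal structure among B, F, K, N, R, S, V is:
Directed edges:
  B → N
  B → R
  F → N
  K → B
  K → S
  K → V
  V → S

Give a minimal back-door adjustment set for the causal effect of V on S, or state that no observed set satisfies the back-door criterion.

desc(V)\{V}={S}; candidates ⊆ {B,F,K,N,R}.
size 0: {}; under {} V still reaches {B,K,N,R,S} ∋ S.
{K}: V⊥S given {K} in G with V→· removed — back-door holds.

V→S: minimal back-door set {K}.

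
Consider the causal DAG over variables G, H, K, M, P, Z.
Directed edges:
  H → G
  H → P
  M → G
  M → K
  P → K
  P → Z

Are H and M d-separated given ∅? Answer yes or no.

Yes — H ⊥ M | ∅.

Bayes-Ball from H | ∅ reaches {G,K,P,Z}.
M ∉ reach(H|∅) ⇒ H ⊥ M | ∅.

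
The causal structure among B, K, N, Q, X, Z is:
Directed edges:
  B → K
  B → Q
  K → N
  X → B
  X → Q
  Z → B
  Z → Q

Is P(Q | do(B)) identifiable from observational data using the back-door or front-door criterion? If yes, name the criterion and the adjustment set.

P(Q|do(B)): backdoor, adjust for {X, Z}.

desc(B)\{B}={K,N,Q}; candidates ⊆ {X,Z}.
size 0: {}; under {} B still reaches {Q,X,Z} ∋ Q.
size 1: {X}, {Z}; under {X} B still reaches {Q,Z} ∋ Q.
{X,Z}: B⊥Q given {X,Z} in G with B→· removed — back-door holds.
P(Q|do(B)) = Σ_{X,Z} P(Q|B,X,Z)·P(X,Z).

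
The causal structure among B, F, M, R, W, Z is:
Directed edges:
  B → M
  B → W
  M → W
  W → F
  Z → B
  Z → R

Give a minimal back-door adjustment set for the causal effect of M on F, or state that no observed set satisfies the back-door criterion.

M→F: minimal back-door set {B}.

desc(M)\{M}={F,W}; candidates ⊆ {B,R,Z}.
size 0: {}; under {} M still reaches {B,F,R,W,Z} ∋ F.
{B}: M⊥F given {B} in G with M→· removed — back-door holds.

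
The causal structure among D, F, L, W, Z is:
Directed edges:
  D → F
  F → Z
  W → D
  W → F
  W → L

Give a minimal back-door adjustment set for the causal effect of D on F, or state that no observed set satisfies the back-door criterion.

desc(D)\{D}={F,Z}; candidates ⊆ {L,W}.
size 0: {}; under {} D still reaches {F,L,W,Z} ∋ F.
{W}: D⊥F given {W} in G with D→· removed — back-door holds.

D→F: minimal back-door set {W}.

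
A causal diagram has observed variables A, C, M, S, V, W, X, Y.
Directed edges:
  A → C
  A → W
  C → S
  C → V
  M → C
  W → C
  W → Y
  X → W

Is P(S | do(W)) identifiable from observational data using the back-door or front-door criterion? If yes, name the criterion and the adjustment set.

desc(W)\{W}={C,S,V,Y}; candidates ⊆ {A,M,X}.
size 0: {}; under {} W still reaches {A,C,S,V,X} ∋ S.
{A}: W⊥S given {A} in G with W→· removed — back-door holds.
P(S|do(W)) = Σ_{A} P(S|W,A)·P(A).

P(S|do(W)): backdoor, adjust for {A}.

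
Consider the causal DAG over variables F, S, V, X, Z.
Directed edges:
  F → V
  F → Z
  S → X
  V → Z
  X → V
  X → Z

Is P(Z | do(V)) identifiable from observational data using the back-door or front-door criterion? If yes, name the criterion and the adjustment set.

P(Z|do(V)): backdoor, adjust for {F, X}.

desc(V)\{V}={Z}; candidates ⊆ {F,S,X}.
size 0: {}; under {} V still reaches {F,S,X,Z} ∋ Z.
size 1: {F}, {S}, {X}; under {F} V still reaches {S,X,Z} ∋ Z.
{F,X}: V⊥Z given {F,X} in G with V→· removed — back-door holds.
P(Z|do(V)) = Σ_{F,X} P(Z|V,F,X)·P(F,X).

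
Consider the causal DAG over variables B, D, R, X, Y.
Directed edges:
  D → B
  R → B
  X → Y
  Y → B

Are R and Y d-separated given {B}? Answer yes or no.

Bayes-Ball from R | {B} reaches {D,X,Y}.
Y ∈ reach(R|{B}) ⇒ R ⊥̸ Y | {B}.

No — R and Y are d-connected given {B}.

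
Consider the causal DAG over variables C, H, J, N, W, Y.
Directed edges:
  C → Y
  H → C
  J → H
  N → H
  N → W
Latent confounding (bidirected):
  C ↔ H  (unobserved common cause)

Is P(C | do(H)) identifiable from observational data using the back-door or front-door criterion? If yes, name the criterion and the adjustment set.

P(C|do(H)): not identifiable (no BD/FD set).

desc(H)\{H}={C,Y}; candidates ⊆ {J,N,W}.
H↔C: latent back-door arc(s) into H.
size 0: {}; under {} H still reaches {C,J,N,W,Y} ∋ C.
size 1: {J}, {N}, {W}; under {J} H still reaches {C,N,W,Y} ∋ C.
size 2: {J,N}, {J,W}, {N,W}; under {J,N} H still reaches {C,Y} ∋ C.
H↔C cannot be blocked by any observed set — no back-door set.
No mediator lies on a directed H→…→C path.
Neither criterion identifies P(C|do(H)) in this graph.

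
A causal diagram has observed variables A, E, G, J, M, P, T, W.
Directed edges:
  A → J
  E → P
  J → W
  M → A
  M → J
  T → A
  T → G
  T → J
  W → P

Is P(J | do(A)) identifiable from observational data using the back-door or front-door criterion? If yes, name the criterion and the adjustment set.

P(J|do(A)): backdoor, adjust for {M, T}.

desc(A)\{A}={J,P,W}; candidates ⊆ {E,G,M,T}.
size 0: {}; under {} A still reaches {G,J,M,P,T,W} ∋ J.
size 1: {E}, {G}, {M} …(+1); under {E} A still reaches {G,J,M,P,T,W} ∋ J.
{M,T}: A⊥J given {M,T} in G with A→· removed — back-door holds.
P(J|do(A)) = Σ_{M,T} P(J|A,M,T)·P(M,T).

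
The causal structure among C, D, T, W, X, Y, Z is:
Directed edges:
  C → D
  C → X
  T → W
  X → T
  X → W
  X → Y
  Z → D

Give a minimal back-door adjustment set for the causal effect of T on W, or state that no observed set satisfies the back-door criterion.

desc(T)\{T}={W}; candidates ⊆ {C,D,X,Y,Z}.
size 0: {}; under {} T still reaches {C,D,W,X,Y} ∋ W.
{X}: T⊥W given {X} in G with T→· removed — back-door holds.

T→W: minimal back-door set {X}.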